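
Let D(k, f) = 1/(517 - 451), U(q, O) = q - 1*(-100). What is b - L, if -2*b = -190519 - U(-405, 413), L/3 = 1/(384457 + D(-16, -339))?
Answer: 2413260520243/25374163 ≈ 95107.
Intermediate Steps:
U(q, O) = 100 + q (U(q, O) = q + 100 = 100 + q)
D(k, f) = 1/66
L = 198/25374163 (L = 3/(384457 + 1/66) = 3/(25374163/66) = 3*(66/25374163) = 198/25374163 ≈ 7.8032e-6)
b = 95107 (b = -(-190519 - (100 - 405))/2 = -(-190519 - 1*(-305))/2 = -(-190519 + 305)/2 = -1/2*(-190214) = 95107)
b - L = 95107 - 1*198/25374163 = 95107 - 198/25374163 = 2413260520243/25374163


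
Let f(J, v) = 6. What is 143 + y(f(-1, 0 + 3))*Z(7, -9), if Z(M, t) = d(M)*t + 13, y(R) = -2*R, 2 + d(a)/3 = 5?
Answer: 959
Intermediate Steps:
d(a) = 9 (d(a) = -6 + 3*5 = -6 + 15 = 9)
Z(M, t) = 13 + 9*t (Z(M, t) = 9*t + 13 = 13 + 9*t)
143 + y(f(-1, 0 + 3))*Z(7, -9) = 143 + (-2*6)*(13 + 9*(-9)) = 143 - 12*(13 - 81) = 143 - 12*(-68) = 143 + 816 = 959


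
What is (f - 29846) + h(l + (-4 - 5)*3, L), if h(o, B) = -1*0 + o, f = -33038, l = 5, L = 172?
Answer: -62906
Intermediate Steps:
h(o, B) = o (h(o, B) = 0 + o = o)
(f - 29846) + h(l + (-4 - 5)*3, L) = (-33038 - 29846) + (5 + (-4 - 5)*3) = -62884 + (5 - 9*3) = -62884 + (5 - 27) = -62884 - 22 = -62906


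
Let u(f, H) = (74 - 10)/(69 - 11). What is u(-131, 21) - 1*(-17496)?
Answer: 507416/29 ≈ 17497.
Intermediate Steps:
u(f, H) = 32/29 (u(f, H) = 64/58 = 64*(1/58) = 32/29)
u(-131, 21) - 1*(-17496) = 32/29 - 1*(-17496) = 32/29 + 17496 = 507416/29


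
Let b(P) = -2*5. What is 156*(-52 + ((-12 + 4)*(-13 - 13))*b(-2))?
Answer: -332592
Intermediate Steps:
b(P) = -10
156*(-52 + ((-12 + 4)*(-13 - 13))*b(-2)) = 156*(-52 + ((-12 + 4)*(-13 - 13))*(-10)) = 156*(-52 - 8*(-26)*(-10)) = 156*(-52 + 208*(-10)) = 156*(-52 - 2080) = 156*(-2132) = -332592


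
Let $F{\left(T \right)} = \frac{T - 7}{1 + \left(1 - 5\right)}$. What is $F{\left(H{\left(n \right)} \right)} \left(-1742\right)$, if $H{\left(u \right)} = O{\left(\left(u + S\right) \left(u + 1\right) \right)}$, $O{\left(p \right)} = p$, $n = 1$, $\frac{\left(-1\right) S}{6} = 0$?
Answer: $- \frac{8710}{3} \approx -2903.3$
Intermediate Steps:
$S = 0$ ($S = \left(-6\right) 0 = 0$)
$H{\left(u \right)} = u \left(1 + u\right)$ ($H{\left(u \right)} = \left(u + 0\right) \left(u + 1\right) = u \left(1 + u\right)$)
$F{\left(T \right)} = \frac{7}{3} - \frac{T}{3}$ ($F{\left(T \right)} = \frac{-7 + T}{1 + \left(1 - 5\right)} = \frac{-7 + T}{1 - 4} = \frac{-7 + T}{-3} = \left(-7 + T\right) \left(- \frac{1}{3}\right) = \frac{7}{3} - \frac{T}{3}$)
$F{\left(H{\left(n \right)} \right)} \left(-1742\right) = \left(\frac{7}{3} - \frac{1 \left(1 + 1\right)}{3}\right) \left(-1742\right) = \left(\frac{7}{3} - \frac{1 \cdot 2}{3}\right) \left(-1742\right) = \left(\frac{7}{3} - \frac{2}{3}\right) \left(-1742\right) = \frac{5}{3} \left(-1742\right) = - \frac{8710}{3}$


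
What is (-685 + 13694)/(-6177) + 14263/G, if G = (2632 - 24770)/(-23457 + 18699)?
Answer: 209451972208/68373213 ≈ 3063.4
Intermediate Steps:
G = 11069/2379 (G = -22138/(-4758) = -22138*(-1/4758) = 11069/2379 ≈ 4.6528)
(-685 + 13694)/(-6177) + 14263/G = (-685 + 13694)/(-6177) + 14263/(11069/2379) = 13009*(-1/6177) + 14263*(2379/11069) = -13009/6177 + 33931677/11069 = 209451972208/68373213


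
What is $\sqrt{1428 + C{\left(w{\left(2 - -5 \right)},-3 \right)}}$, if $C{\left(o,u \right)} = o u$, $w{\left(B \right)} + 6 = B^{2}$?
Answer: $\sqrt{1299} \approx 36.042$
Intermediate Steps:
$w{\left(B \right)} = -6 + B^{2}$
$\sqrt{1428 + C{\left(w{\left(2 - -5 \right)},-3 \right)}} = \sqrt{1428 + \left(-6 + \left(2 - -5\right)^{2}\right) \left(-3\right)} = \sqrt{1428 + \left(-6 + \left(2 + 5\right)^{2}\right) \left(-3\right)} = \sqrt{1428 + \left(-6 + 7^{2}\right) \left(-3\right)} = \sqrt{1428 + \left(-6 + 49\right) \left(-3\right)} = \sqrt{1428 + 43 \left(-3\right)} = \sqrt{1428 - 129} = \sqrt{1299}$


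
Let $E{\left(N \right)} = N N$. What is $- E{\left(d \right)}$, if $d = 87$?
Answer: $-7569$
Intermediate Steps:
$E{\left(N \right)} = N^{2}$
$- E{\left(d \right)} = - 87^{2} = \left(-1\right) 7569 = -7569$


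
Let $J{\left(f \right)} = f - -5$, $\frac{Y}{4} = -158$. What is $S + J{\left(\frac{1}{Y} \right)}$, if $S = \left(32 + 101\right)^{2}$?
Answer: $\frac{11182607}{632} \approx 17694.0$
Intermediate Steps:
$Y = -632$ ($Y = 4 \left(-158\right) = -632$)
$S = 17689$ ($S = 133^{2} = 17689$)
$J{\left(f \right)} = 5 + f$ ($J{\left(f \right)} = f + 5 = 5 + f$)
$S + J{\left(\frac{1}{Y} \right)} = 17689 + \left(5 + \frac{1}{-632}\right) = 17689 + \left(5 - \frac{1}{632}\right) = 17689 + \frac{3159}{632} = \frac{11182607}{632}$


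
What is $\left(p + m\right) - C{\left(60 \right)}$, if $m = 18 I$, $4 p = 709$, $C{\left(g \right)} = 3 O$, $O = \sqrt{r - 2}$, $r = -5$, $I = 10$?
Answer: $\frac{1429}{4} - 3 i \sqrt{7} \approx 357.25 - 7.9373 i$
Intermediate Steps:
$O = i \sqrt{7}$ ($O = \sqrt{-5 - 2} = \sqrt{-7} = i \sqrt{7} \approx 2.6458 i$)
$C{\left(g \right)} = 3 i \sqrt{7}$
$p = \frac{709}{4}$ ($p = \frac{1}{4} \cdot 709 = \frac{709}{4} \approx 177.25$)
$m = 180$ ($m = 18 \cdot 10 = 180$)
$\left(p + m\right) - C{\left(60 \right)} = \left(\frac{709}{4} + 180\right) - 3 i \sqrt{7} = \frac{1429}{4} - 3 i \sqrt{7}$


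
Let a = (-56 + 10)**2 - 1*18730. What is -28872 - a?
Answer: -12258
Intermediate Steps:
a = -16614 (a = (-46)**2 - 18730 = 2116 - 18730 = -16614)
-28872 - a = -28872 - 1*(-16614) = -28872 + 16614 = -12258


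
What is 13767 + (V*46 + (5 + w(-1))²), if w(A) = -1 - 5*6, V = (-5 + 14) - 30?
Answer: 13477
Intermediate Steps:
V = -21 (V = 9 - 30 = -21)
w(A) = -31 (w(A) = -1 - 30 = -31)
13767 + (V*46 + (5 + w(-1))²) = 13767 + (-21*46 + (5 - 31)²) = 13767 + (-966 + (-26)²) = 13767 + (-966 + 676) = 13767 - 290 = 13477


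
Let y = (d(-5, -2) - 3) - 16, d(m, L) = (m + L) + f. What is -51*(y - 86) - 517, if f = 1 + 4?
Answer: 4940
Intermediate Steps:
f = 5
d(m, L) = 5 + L + m (d(m, L) = (m + L) + 5 = (L + m) + 5 = 5 + L + m)
y = -21 (y = ((5 - 2 - 5) - 3) - 16 = (-2 - 3) - 16 = -5 - 16 = -21)
-51*(y - 86) - 517 = -51*(-21 - 86) - 517 = -51*(-107) - 517 = 5457 - 517 = 4940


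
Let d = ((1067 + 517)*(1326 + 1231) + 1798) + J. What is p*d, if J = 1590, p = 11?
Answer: 44590436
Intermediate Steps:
d = 4053676 (d = ((1067 + 517)*(1326 + 1231) + 1798) + 1590 = (1584*2557 + 1798) + 1590 = (4050288 + 1798) + 1590 = 4052086 + 1590 = 4053676)
p*d = 11*4053676 = 44590436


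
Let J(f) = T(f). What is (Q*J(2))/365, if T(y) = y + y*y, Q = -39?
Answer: -234/365 ≈ -0.64110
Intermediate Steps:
T(y) = y + y²
J(f) = f*(1 + f)
(Q*J(2))/365 = -78*(1 + 2)/365 = -78*3*(1/365) = -39*6*(1/365) = -234*1/365 = -234/365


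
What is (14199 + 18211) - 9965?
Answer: 22445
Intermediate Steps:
(14199 + 18211) - 9965 = 32410 - 9965 = 22445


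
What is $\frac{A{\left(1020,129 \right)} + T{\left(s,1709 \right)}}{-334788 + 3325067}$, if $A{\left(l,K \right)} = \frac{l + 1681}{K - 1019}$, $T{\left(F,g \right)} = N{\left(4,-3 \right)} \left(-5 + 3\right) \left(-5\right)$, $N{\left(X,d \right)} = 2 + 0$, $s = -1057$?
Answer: $\frac{15099}{2661348310} \approx 5.6734 \cdot 10^{-6}$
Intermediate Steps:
$N{\left(X,d \right)} = 2$
$T{\left(F,g \right)} = 20$ ($T{\left(F,g \right)} = 2 \left(-5 + 3\right) \left(-5\right) = 2 \left(\left(-2\right) \left(-5\right)\right) = 2 \cdot 10 = 20$)
$A{\left(l,K \right)} = \frac{1681 + l}{-1019 + K}$
$\frac{A{\left(1020,129 \right)} + T{\left(s,1709 \right)}}{-334788 + 3325067} = \frac{\frac{1681 + 1020}{-1019 + 129} + 20}{-334788 + 3325067} = \frac{\frac{1}{-890} \cdot 2701 + 20}{2990279} = \left(\left(- \frac{1}{890}\right) 2701 + 20\right) \frac{1}{2990279} = \left(- \frac{2701}{890} + 20\right) \frac{1}{2990279} = \frac{15099}{890} \cdot \frac{1}{2990279} = \frac{15099}{2661348310}$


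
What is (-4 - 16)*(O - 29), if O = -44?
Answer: 1460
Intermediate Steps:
(-4 - 16)*(O - 29) = (-4 - 16)*(-44 - 29) = -20*(-73) = 1460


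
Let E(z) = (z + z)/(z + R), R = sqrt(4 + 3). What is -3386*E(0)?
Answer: 0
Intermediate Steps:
R = sqrt(7) ≈ 2.6458
E(z) = 2*z/(z + sqrt(7)) (E(z) = (z + z)/(z + sqrt(7)) = (2*z)/(z + sqrt(7)) = 2*z/(z + sqrt(7)))
-3386*E(0) = -6772*0/(0 + sqrt(7)) = -6772*0/(sqrt(7)) = -6772*0*sqrt(7)/7 = -3386*0 = 0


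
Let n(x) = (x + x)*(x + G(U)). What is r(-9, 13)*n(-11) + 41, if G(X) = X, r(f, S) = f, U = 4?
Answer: -1345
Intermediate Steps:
n(x) = 2*x*(4 + x) (n(x) = (x + x)*(x + 4) = (2*x)*(4 + x) = 2*x*(4 + x))
r(-9, 13)*n(-11) + 41 = -18*(-11)*(4 - 11) + 41 = -18*(-11)*(-7) + 41 = -9*154 + 41 = -1386 + 41 = -1345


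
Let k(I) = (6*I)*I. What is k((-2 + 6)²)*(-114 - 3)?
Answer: -179712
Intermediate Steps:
k(I) = 6*I²
k((-2 + 6)²)*(-114 - 3) = (6*((-2 + 6)²)²)*(-114 - 3) = (6*(4²)²)*(-117) = (6*16²)*(-117) = (6*256)*(-117) = 1536*(-117) = -179712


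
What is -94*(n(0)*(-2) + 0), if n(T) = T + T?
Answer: 0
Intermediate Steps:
n(T) = 2*T
-94*(n(0)*(-2) + 0) = -94*((2*0)*(-2) + 0) = -94*(0*(-2) + 0) = -94*(0 + 0) = -94*0 = 0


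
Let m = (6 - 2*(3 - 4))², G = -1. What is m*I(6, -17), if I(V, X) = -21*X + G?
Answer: 22784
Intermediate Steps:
I(V, X) = -1 - 21*X (I(V, X) = -21*X - 1 = -1 - 21*X)
m = 64 (m = (6 - 2*(-1))² = (6 + 2)² = 8² = 64)
m*I(6, -17) = 64*(-1 - 21*(-17)) = 64*(-1 + 357) = 64*356 = 22784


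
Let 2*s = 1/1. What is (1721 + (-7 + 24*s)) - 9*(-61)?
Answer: 2275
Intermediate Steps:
s = ½ (s = (½)/1 = (½)*1 = ½ ≈ 0.50000)
(1721 + (-7 + 24*s)) - 9*(-61) = (1721 + (-7 + 24*(½))) - 9*(-61) = (1721 + (-7 + 12)) + 549 = (1721 + 5) + 549 = 1726 + 549 = 2275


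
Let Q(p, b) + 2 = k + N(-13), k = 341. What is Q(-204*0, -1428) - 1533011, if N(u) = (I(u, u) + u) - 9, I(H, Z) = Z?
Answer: -1532707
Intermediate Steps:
N(u) = -9 + 2*u (N(u) = (u + u) - 9 = 2*u - 9 = -9 + 2*u)
Q(p, b) = 304 (Q(p, b) = -2 + (341 + (-9 + 2*(-13))) = -2 + (341 + (-9 - 26)) = -2 + (341 - 35) = -2 + 306 = 304)
Q(-204*0, -1428) - 1533011 = 304 - 1533011 = -1532707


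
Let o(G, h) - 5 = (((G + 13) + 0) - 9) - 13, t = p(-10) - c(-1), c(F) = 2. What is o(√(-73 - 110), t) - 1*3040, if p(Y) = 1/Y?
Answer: -3044 + I*√183 ≈ -3044.0 + 13.528*I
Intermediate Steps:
t = -21/10 (t = 1/(-10) - 1*2 = -⅒ - 2 = -21/10 ≈ -2.1000)
o(G, h) = -4 + G (o(G, h) = 5 + ((((G + 13) + 0) - 9) - 13) = 5 + ((((13 + G) + 0) - 9) - 13) = 5 + (((13 + G) - 9) - 13) = 5 + ((4 + G) - 13) = 5 + (-9 + G) = -4 + G)
o(√(-73 - 110), t) - 1*3040 = (-4 + √(-73 - 110)) - 1*3040 = (-4 + √(-183)) - 3040 = (-4 + I*√183) - 3040 = -3044 + I*√183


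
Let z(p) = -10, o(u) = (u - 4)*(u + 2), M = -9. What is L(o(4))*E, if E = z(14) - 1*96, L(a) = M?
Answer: 954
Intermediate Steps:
o(u) = (-4 + u)*(2 + u)
L(a) = -9
E = -106 (E = -10 - 1*96 = -10 - 96 = -106)
L(o(4))*E = -9*(-106) = 954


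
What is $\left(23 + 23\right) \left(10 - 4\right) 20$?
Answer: $5520$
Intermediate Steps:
$\left(23 + 23\right) \left(10 - 4\right) 20 = 46 \left(10 - 4\right) 20 = 46 \cdot 6 \cdot 20 = 276 \cdot 20 = 5520$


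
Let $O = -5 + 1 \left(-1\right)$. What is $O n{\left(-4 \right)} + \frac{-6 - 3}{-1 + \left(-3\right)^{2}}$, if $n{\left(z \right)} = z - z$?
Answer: $- \frac{9}{8} \approx -1.125$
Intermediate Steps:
$n{\left(z \right)} = 0$
$O = -6$ ($O = -5 - 1 = -6$)
$O n{\left(-4 \right)} + \frac{-6 - 3}{-1 + \left(-3\right)^{2}} = \left(-6\right) 0 + \frac{-6 - 3}{-1 + \left(-3\right)^{2}} = 0 - \frac{9}{-1 + 9} = 0 - \frac{9}{8} = - \frac{9}{8}$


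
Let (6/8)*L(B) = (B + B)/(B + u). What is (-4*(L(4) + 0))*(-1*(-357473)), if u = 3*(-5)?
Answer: 45756544/33 ≈ 1.3866e+6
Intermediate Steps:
u = -15
L(B) = 8*B/(3*(-15 + B)) (L(B) = 4*((B + B)/(B - 15))/3 = 4*((2*B)/(-15 + B))/3 = 4*(2*B/(-15 + B))/3 = 8*B/(3*(-15 + B)))
(-4*(L(4) + 0))*(-1*(-357473)) = (-4*((8/3)*4/(-15 + 4) + 0))*(-1*(-357473)) = -4*((8/3)*4/(-11) + 0)*357473 = -4*((8/3)*4*(-1/11) + 0)*357473 = -4*(-32/33 + 0)*357473 = -4*(-32/33)*357473 = (128/33)*357473 = 45756544/33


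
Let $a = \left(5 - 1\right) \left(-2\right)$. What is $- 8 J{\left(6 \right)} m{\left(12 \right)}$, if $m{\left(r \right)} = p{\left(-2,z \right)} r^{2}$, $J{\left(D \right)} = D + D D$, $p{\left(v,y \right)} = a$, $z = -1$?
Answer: $387072$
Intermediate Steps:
$a = -8$ ($a = 4 \left(-2\right) = -8$)
$p{\left(v,y \right)} = -8$
$J{\left(D \right)} = D + D^{2}$
$m{\left(r \right)} = - 8 r^{2}$
$- 8 J{\left(6 \right)} m{\left(12 \right)} = - 8 \cdot 6 \left(1 + 6\right) \left(- 8 \cdot 12^{2}\right) = - 8 \cdot 6 \cdot 7 \left(\left(-8\right) 144\right) = \left(-8\right) 42 \left(-1152\right) = \left(-336\right) \left(-1152\right) = 387072$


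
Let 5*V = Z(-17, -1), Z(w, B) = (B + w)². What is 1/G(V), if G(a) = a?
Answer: 5/324 ≈ 0.015432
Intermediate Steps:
V = 324/5 (V = (-1 - 17)²/5 = (⅕)*(-18)² = (⅕)*324 = 324/5 ≈ 64.800)
1/G(V) = 1/(324/5) = 5/324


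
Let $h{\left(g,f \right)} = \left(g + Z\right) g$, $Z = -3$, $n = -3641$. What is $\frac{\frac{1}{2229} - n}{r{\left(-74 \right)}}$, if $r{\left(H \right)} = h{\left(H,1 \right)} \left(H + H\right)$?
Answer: $- \frac{4057895}{939862308} \approx -0.0043175$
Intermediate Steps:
$h{\left(g,f \right)} = g \left(-3 + g\right)$ ($h{\left(g,f \right)} = \left(g - 3\right) g = \left(-3 + g\right) g = g \left(-3 + g\right)$)
$r{\left(H \right)} = 2 H^{2} \left(-3 + H\right)$ ($r{\left(H \right)} = H \left(-3 + H\right) \left(H + H\right) = H \left(-3 + H\right) 2 H = 2 H^{2} \left(-3 + H\right)$)
$\frac{\frac{1}{2229} - n}{r{\left(-74 \right)}} = \frac{\frac{1}{2229} - -3641}{2 \left(-74\right)^{2} \left(-3 - 74\right)} = \frac{\frac{1}{2229} + 3641}{2 \cdot 5476 \left(-77\right)} = \frac{8115790}{2229 \left(-843304\right)} = \frac{8115790}{2229} \left(- \frac{1}{843304}\right) = - \frac{4057895}{939862308}$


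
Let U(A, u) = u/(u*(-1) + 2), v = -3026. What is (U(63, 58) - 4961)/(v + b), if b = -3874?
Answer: 138937/193200 ≈ 0.71914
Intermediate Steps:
U(A, u) = u/(2 - u) (U(A, u) = u/(-u + 2) = u/(2 - u))
(U(63, 58) - 4961)/(v + b) = (-1*58/(-2 + 58) - 4961)/(-3026 - 3874) = (-1*58/56 - 4961)/(-6900) = (-1*58*1/56 - 4961)*(-1/6900) = (-29/28 - 4961)*(-1/6900) = -138937/28*(-1/6900) = 138937/193200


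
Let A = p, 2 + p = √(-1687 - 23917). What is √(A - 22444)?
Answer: √(-22446 + 2*I*√6401) ≈ 0.534 + 149.82*I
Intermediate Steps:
p = -2 + 2*I*√6401 (p = -2 + √(-1687 - 23917) = -2 + √(-25604) = -2 + 2*I*√6401 ≈ -2.0 + 160.01*I)
A = -2 + 2*I*√6401 ≈ -2.0 + 160.01*I
√(A - 22444) = √((-2 + 2*I*√6401) - 22444) = √(-22446 + 2*I*√6401)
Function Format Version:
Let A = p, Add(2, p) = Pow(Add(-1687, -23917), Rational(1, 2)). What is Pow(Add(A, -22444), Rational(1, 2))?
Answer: Pow(Add(-22446, Mul(2, I, Pow(6401, Rational(1, 2)))), Rational(1, 2)) ≈ Add(0.5340, Mul(149.82, I))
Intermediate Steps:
p = Add(-2, Mul(2, I, Pow(6401, Rational(1, 2)))) (p = Add(-2, Pow(Add(-1687, -23917), Rational(1, 2))) = Add(-2, Pow(-25604, Rational(1, 2))) = Add(-2, Mul(2, I, Pow(6401, Rational(1, 2)))) ≈ Add(-2.0000, Mul(160.01, I)))
A = Add(-2, Mul(2, I, Pow(6401, Rational(1, 2)))) ≈ Add(-2.0000, Mul(160.01, I))
Pow(Add(A, -22444), Rational(1, 2)) = Pow(Add(Add(-2, Mul(2, I, Pow(6401, Rational(1, 2)))), -22444), Rational(1, 2)) = Pow(Add(-22446, Mul(2, I, Pow(6401, Rational(1, 2)))), Rational(1, 2))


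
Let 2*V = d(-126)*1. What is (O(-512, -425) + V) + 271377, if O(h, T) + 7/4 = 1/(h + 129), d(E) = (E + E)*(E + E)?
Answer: 464390943/1532 ≈ 3.0313e+5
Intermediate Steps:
d(E) = 4*E**2 (d(E) = (2*E)*(2*E) = 4*E**2)
V = 31752 (V = ((4*(-126)**2)*1)/2 = ((4*15876)*1)/2 = (63504*1)/2 = (1/2)*63504 = 31752)
O(h, T) = -7/4 + 1/(129 + h) (O(h, T) = -7/4 + 1/(h + 129) = -7/4 + 1/(129 + h))
(O(-512, -425) + V) + 271377 = ((-899 - 7*(-512))/(4*(129 - 512)) + 31752) + 271377 = ((1/4)*(-899 + 3584)/(-383) + 31752) + 271377 = ((1/4)*(-1/383)*2685 + 31752) + 271377 = (-2685/1532 + 31752) + 271377 = 48641379/1532 + 271377 = 464390943/1532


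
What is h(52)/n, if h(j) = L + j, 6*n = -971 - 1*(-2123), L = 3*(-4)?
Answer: 5/24 ≈ 0.20833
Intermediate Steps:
L = -12
n = 192 (n = (-971 - 1*(-2123))/6 = (-971 + 2123)/6 = (⅙)*1152 = 192)
h(j) = -12 + j
h(52)/n = (-12 + 52)/192 = 40*(1/192) = 5/24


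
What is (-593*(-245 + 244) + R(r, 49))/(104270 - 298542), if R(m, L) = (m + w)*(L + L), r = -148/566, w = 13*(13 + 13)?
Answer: -9534659/54978976 ≈ -0.17342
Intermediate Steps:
w = 338 (w = 13*26 = 338)
r = -74/283 (r = -148*1/566 = -74/283 ≈ -0.26148)
R(m, L) = 2*L*(338 + m) (R(m, L) = (m + 338)*(L + L) = (338 + m)*(2*L) = 2*L*(338 + m))
(-593*(-245 + 244) + R(r, 49))/(104270 - 298542) = (-593*(-245 + 244) + 2*49*(338 - 74/283))/(104270 - 298542) = (-593*(-1) + 2*49*(95580/283))/(-194272) = (593 + 9366840/283)*(-1/194272) = (9534659/283)*(-1/194272) = -9534659/54978976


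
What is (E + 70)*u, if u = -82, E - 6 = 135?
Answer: -17302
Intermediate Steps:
E = 141 (E = 6 + 135 = 141)
(E + 70)*u = (141 + 70)*(-82) = 211*(-82) = -17302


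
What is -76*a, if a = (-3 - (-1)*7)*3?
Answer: -912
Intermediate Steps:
a = 12 (a = (-3 - 1*(-7))*3 = (-3 + 7)*3 = 4*3 = 12)
-76*a = -76*12 = -912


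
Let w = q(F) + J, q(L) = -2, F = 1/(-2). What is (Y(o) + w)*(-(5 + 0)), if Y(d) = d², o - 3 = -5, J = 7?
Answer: -45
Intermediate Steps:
o = -2 (o = 3 - 5 = -2)
F = -½ ≈ -0.50000
w = 5 (w = -2 + 7 = 5)
(Y(o) + w)*(-(5 + 0)) = ((-2)² + 5)*(-(5 + 0)) = (4 + 5)*(-1*5) = 9*(-5) = -45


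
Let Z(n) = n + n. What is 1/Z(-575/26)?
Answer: -13/575 ≈ -0.022609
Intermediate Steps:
Z(n) = 2*n
1/Z(-575/26) = 1/(2*(-575/26)) = 1/(-575/13) = -13/575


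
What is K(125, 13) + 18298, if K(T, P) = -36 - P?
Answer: 18249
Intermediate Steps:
K(125, 13) + 18298 = (-36 - 1*13) + 18298 = (-36 - 13) + 18298 = -49 + 18298 = 18249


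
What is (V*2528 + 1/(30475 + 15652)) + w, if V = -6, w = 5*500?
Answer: -584336835/46127 ≈ -12668.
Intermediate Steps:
w = 2500
(V*2528 + 1/(30475 + 15652)) + w = (-6*2528 + 1/(30475 + 15652)) + 2500 = (-15168 + 1/46127) + 2500 = -699654335/46127 + 2500 = -584336835/46127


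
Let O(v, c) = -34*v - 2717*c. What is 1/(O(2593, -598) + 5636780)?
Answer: 1/7173384 ≈ 1.3940e-7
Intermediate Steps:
O(v, c) = -2717*c - 34*v
1/(O(2593, -598) + 5636780) = 1/((-2717*(-598) - 34*2593) + 5636780) = 1/((1624766 - 88162) + 5636780) = 1/(1536604 + 5636780) = 1/7173384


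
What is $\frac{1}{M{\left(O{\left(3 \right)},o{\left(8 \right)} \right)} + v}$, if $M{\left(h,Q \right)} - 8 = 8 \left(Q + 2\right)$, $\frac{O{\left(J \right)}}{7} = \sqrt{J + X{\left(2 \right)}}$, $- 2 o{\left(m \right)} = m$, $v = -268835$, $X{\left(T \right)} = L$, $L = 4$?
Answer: $- \frac{1}{268843} \approx -3.7196 \cdot 10^{-6}$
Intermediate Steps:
$X{\left(T \right)} = 4$
$o{\left(m \right)} = - \frac{m}{2}$
$O{\left(J \right)} = 7 \sqrt{4 + J}$ ($O{\left(J \right)} = 7 \sqrt{J + 4} = 7 \sqrt{4 + J}$)
$M{\left(h,Q \right)} = 24 + 8 Q$ ($M{\left(h,Q \right)} = 8 + 8 \left(Q + 2\right) = 8 + 8 \left(2 + Q\right) = 8 + \left(16 + 8 Q\right) = 24 + 8 Q$)
$\frac{1}{M{\left(O{\left(3 \right)},o{\left(8 \right)} \right)} + v} = \frac{1}{\left(24 + 8 \left(\left(- \frac{1}{2}\right) 8\right)\right) - 268835} = \frac{1}{\left(24 + 8 \left(-4\right)\right) - 268835} = \frac{1}{\left(24 - 32\right) - 268835} = \frac{1}{-8 - 268835} = \frac{1}{-268843} = - \frac{1}{268843}$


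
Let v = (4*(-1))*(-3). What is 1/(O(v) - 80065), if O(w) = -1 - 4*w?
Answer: -1/80114 ≈ -1.2482e-5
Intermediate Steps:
v = 12 (v = -4*(-3) = 12)
1/(O(v) - 80065) = 1/((-1 - 4*12) - 80065) = 1/((-1 - 48) - 80065) = 1/(-49 - 80065) = 1/(-80114) = -1/80114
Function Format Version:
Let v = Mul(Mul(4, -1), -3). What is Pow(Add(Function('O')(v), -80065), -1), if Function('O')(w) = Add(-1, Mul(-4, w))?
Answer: Rational(-1, 80114) ≈ -1.2482e-5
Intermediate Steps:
v = 12 (v = Mul(-4, -3) = 12)
Pow(Add(Function('O')(v), -80065), -1) = Pow(Add(Add(-1, Mul(-4, 12)), -80065), -1) = Pow(Add(Add(-1, -48), -80065), -1) = Pow(Add(-49, -80065), -1) = Pow(-80114, -1) = Rational(-1, 80114)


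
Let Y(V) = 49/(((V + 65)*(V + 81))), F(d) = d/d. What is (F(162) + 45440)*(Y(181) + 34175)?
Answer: 33363496365903/21484 ≈ 1.5529e+9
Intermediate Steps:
F(d) = 1
Y(V) = 49/((65 + V)*(81 + V)) (Y(V) = 49/(((65 + V)*(81 + V))) = 49*(1/((65 + V)*(81 + V))) = 49/((65 + V)*(81 + V)))
(F(162) + 45440)*(Y(181) + 34175) = (1 + 45440)*(49/(5265 + 181² + 146*181) + 34175) = 45441*(49/(5265 + 32761 + 26426) + 34175) = 45441*(49/64452 + 34175) = 45441*(2202647149/64452) = 33363496365903/21484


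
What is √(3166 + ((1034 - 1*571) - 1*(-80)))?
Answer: √3709 ≈ 60.902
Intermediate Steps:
√(3166 + ((1034 - 1*571) - 1*(-80))) = √(3166 + ((1034 - 571) + 80)) = √(3166 + (463 + 80)) = √(3166 + 543) = √3709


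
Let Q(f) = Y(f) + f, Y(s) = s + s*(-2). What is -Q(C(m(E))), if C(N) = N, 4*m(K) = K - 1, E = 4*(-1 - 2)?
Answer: 0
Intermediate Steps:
E = -12 (E = 4*(-3) = -12)
Y(s) = -s (Y(s) = s - 2*s = -s)
m(K) = -¼ + K/4 (m(K) = (K - 1)/4 = (-1 + K)/4 = -¼ + K/4)
Q(f) = 0 (Q(f) = -f + f = 0)
-Q(C(m(E))) = -1*0 = 0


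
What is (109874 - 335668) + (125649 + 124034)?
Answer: 23889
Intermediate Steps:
(109874 - 335668) + (125649 + 124034) = -225794 + 249683 = 23889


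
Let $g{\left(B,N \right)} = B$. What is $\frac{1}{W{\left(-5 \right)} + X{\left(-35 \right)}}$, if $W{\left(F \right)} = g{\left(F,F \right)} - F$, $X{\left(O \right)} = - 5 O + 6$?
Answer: $\frac{1}{181} \approx 0.0055249$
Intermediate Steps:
$X{\left(O \right)} = 6 - 5 O$
$W{\left(F \right)} = 0$ ($W{\left(F \right)} = F - F = 0$)
$\frac{1}{W{\left(-5 \right)} + X{\left(-35 \right)}} = \frac{1}{0 + \left(6 - -175\right)} = \frac{1}{0 + \left(6 + 175\right)} = \frac{1}{0 + 181} = \frac{1}{181}$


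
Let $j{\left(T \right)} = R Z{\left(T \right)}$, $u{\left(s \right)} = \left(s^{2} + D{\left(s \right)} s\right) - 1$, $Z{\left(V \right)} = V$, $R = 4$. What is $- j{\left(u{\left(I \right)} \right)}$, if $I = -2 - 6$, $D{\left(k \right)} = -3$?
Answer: $-348$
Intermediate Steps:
$I = -8$ ($I = -2 - 6 = -8$)
$u{\left(s \right)} = -1 + s^{2} - 3 s$ ($u{\left(s \right)} = \left(s^{2} - 3 s\right) - 1 = -1 + s^{2} - 3 s$)
$j{\left(T \right)} = 4 T$
$- j{\left(u{\left(I \right)} \right)} = - 4 \left(-1 + \left(-8\right)^{2} - -24\right) = - 4 \left(-1 + 64 + 24\right) = - 4 \cdot 87 = \left(-1\right) 348 = -348$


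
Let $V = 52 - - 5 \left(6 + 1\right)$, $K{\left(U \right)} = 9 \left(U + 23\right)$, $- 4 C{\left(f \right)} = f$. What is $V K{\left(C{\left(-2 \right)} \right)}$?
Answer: $\frac{36801}{2} \approx 18401.0$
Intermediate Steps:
$C{\left(f \right)} = - \frac{f}{4}$
$K{\left(U \right)} = 207 + 9 U$ ($K{\left(U \right)} = 9 \left(23 + U\right) = 207 + 9 U$)
$V = 87$ ($V = 52 - \left(-5\right) 7 = 52 - -35 = 52 + 35 = 87$)
$V K{\left(C{\left(-2 \right)} \right)} = 87 \left(207 + 9 \left(\left(- \frac{1}{4}\right) \left(-2\right)\right)\right) = 87 \left(207 + 9 \cdot \frac{1}{2}\right) = 87 \left(207 + \frac{9}{2}\right) = 87 \cdot \frac{423}{2} = \frac{36801}{2}$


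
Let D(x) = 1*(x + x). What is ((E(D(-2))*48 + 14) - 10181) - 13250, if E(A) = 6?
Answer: -23129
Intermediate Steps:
D(x) = 2*x (D(x) = 1*(2*x) = 2*x)
((E(D(-2))*48 + 14) - 10181) - 13250 = ((6*48 + 14) - 10181) - 13250 = ((288 + 14) - 10181) - 13250 = (302 - 10181) - 13250 = -9879 - 13250 = -23129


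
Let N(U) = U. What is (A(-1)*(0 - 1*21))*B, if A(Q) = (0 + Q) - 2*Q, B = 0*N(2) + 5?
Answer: -105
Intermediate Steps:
B = 5 (B = 0*2 + 5 = 0 + 5 = 5)
A(Q) = -Q (A(Q) = Q - 2*Q = -Q)
(A(-1)*(0 - 1*21))*B = ((-1*(-1))*(0 - 1*21))*5 = (1*(0 - 21))*5 = (1*(-21))*5 = -21*5 = -105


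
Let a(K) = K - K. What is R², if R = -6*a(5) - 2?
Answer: 4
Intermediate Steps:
a(K) = 0
R = -2 (R = -6*0 - 2 = 0 - 2 = -2)
R² = (-2)² = 4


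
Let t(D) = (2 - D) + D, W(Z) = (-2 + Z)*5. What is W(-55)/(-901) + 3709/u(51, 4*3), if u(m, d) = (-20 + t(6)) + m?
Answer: 3351214/29733 ≈ 112.71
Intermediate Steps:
W(Z) = -10 + 5*Z
t(D) = 2
u(m, d) = -18 + m (u(m, d) = (-20 + 2) + m = -18 + m)
W(-55)/(-901) + 3709/u(51, 4*3) = (-10 + 5*(-55))/(-901) + 3709/(-18 + 51) = (-10 - 275)*(-1/901) + 3709/33 = -285*(-1/901) + 3709*(1/33) = 285/901 + 3709/33 = 3351214/29733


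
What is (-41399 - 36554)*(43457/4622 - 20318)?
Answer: 7317162724067/4622 ≈ 1.5831e+9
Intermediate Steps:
(-41399 - 36554)*(43457/4622 - 20318) = -77953*(43457*(1/4622) - 20318) = -77953*(43457/4622 - 20318) = -77953*(-93866339/4622) = 7317162724067/4622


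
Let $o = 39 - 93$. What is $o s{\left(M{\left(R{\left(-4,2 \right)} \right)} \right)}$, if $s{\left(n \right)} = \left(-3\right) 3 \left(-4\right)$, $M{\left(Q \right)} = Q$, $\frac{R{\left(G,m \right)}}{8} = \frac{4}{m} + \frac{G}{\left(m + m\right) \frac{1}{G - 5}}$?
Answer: $-1944$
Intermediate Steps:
$R{\left(G,m \right)} = \frac{32}{m} + \frac{4 G \left(-5 + G\right)}{m}$ ($R{\left(G,m \right)} = 8 \left(\frac{4}{m} + \frac{G}{\left(m + m\right) \frac{1}{G - 5}}\right) = 8 \left(\frac{4}{m} + \frac{G}{2 m \frac{1}{-5 + G}}\right) = 8 \left(\frac{4}{m} + G \frac{-5 + G}{2 m}\right) = 8 \left(\frac{4}{m} + \frac{G \left(-5 + G\right)}{2 m}\right) = \frac{32}{m} + \frac{4 G \left(-5 + G\right)}{m}$)
$s{\left(n \right)} = 36$ ($s{\left(n \right)} = \left(-9\right) \left(-4\right) = 36$)
$o = -54$
$o s{\left(M{\left(R{\left(-4,2 \right)} \right)} \right)} = \left(-54\right) 36 = -1944$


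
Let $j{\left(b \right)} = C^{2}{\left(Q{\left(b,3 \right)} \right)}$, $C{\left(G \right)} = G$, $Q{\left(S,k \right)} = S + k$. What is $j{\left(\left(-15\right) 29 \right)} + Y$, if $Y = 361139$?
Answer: $547763$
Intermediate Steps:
$j{\left(b \right)} = \left(3 + b\right)^{2}$ ($j{\left(b \right)} = \left(b + 3\right)^{2} = \left(3 + b\right)^{2}$)
$j{\left(\left(-15\right) 29 \right)} + Y = \left(3 - 435\right)^{2} + 361139 = \left(-432\right)^{2} + 361139 = 186624 + 361139 = 547763$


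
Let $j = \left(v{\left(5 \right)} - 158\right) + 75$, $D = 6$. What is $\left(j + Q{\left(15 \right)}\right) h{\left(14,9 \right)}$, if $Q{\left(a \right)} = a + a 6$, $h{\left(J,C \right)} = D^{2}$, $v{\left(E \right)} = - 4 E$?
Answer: $72$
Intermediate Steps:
$h{\left(J,C \right)} = 36$ ($h{\left(J,C \right)} = 6^{2} = 36$)
$Q{\left(a \right)} = 7 a$ ($Q{\left(a \right)} = a + 6 a = 7 a$)
$j = -103$ ($j = \left(\left(-4\right) 5 - 158\right) + 75 = \left(-20 - 158\right) + 75 = -178 + 75 = -103$)
$\left(j + Q{\left(15 \right)}\right) h{\left(14,9 \right)} = \left(-103 + 7 \cdot 15\right) 36 = \left(-103 + 105\right) 36 = 2 \cdot 36 = 72$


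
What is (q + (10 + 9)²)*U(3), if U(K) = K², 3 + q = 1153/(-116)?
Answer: 363375/116 ≈ 3132.5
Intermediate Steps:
q = -1501/116 (q = -3 + 1153/(-116) = -3 + 1153*(-1/116) = -3 - 1153/116 = -1501/116 ≈ -12.940)
(q + (10 + 9)²)*U(3) = (-1501/116 + (10 + 9)²)*3² = (-1501/116 + 19²)*9 = (-1501/116 + 361)*9 = (40375/116)*9 = 363375/116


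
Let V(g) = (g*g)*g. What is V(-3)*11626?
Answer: -313902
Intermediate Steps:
V(g) = g³ (V(g) = g²*g = g³)
V(-3)*11626 = (-3)³*11626 = -27*11626 = -313902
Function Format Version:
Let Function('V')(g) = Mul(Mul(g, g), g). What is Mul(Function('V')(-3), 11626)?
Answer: -313902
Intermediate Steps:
Function('V')(g) = Pow(g, 3) (Function('V')(g) = Mul(Pow(g, 2), g) = Pow(g, 3))
Mul(Function('V')(-3), 11626) = Mul(Pow(-3, 3), 11626) = Mul(-27, 11626) = -313902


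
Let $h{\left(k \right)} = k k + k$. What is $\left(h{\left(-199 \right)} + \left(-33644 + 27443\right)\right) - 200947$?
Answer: $-167746$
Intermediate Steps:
$h{\left(k \right)} = k + k^{2}$ ($h{\left(k \right)} = k^{2} + k = k + k^{2}$)
$\left(h{\left(-199 \right)} + \left(-33644 + 27443\right)\right) - 200947 = \left(- 199 \left(1 - 199\right) + \left(-33644 + 27443\right)\right) - 200947 = \left(\left(-199\right) \left(-198\right) - 6201\right) - 200947 = \left(39402 - 6201\right) - 200947 = 33201 - 200947 = -167746$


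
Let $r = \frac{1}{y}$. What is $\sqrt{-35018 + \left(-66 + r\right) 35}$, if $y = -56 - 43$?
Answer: $\frac{i \sqrt{40650577}}{33} \approx 193.21 i$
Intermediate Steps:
$y = -99$ ($y = -56 - 43 = -99$)
$r = - \frac{1}{99}$ ($r = \frac{1}{-99} = - \frac{1}{99} \approx -0.010101$)
$\sqrt{-35018 + \left(-66 + r\right) 35} = \sqrt{-35018 + \left(-66 - \frac{1}{99}\right) 35} = \sqrt{-35018 - \frac{228725}{99}} = \sqrt{- \frac{3695507}{99}} = \frac{i \sqrt{40650577}}{33}$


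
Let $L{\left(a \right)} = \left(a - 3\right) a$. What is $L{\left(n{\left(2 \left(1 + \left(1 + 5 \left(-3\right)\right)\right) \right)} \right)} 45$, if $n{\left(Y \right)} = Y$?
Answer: $33930$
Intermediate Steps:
$L{\left(a \right)} = a \left(-3 + a\right)$ ($L{\left(a \right)} = \left(-3 + a\right) a = a \left(-3 + a\right)$)
$L{\left(n{\left(2 \left(1 + \left(1 + 5 \left(-3\right)\right)\right) \right)} \right)} 45 = 2 \left(1 + \left(1 + 5 \left(-3\right)\right)\right) \left(-3 + 2 \left(1 + \left(1 + 5 \left(-3\right)\right)\right)\right) 45 = 2 \left(1 + \left(1 - 15\right)\right) \left(-3 + 2 \left(1 + \left(1 - 15\right)\right)\right) 45 = 2 \left(1 - 14\right) \left(-3 + 2 \left(1 - 14\right)\right) 45 = 2 \left(-13\right) \left(-3 + 2 \left(-13\right)\right) 45 = - 26 \left(-3 - 26\right) 45 = \left(-26\right) \left(-29\right) 45 = 754 \cdot 45 = 33930$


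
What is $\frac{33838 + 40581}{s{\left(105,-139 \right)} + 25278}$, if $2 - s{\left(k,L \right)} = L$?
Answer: $\frac{74419}{25419} \approx 2.9277$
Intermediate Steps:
$s{\left(k,L \right)} = 2 - L$
$\frac{33838 + 40581}{s{\left(105,-139 \right)} + 25278} = \frac{33838 + 40581}{\left(2 - -139\right) + 25278} = \frac{74419}{\left(2 + 139\right) + 25278} = \frac{74419}{141 + 25278} = \frac{74419}{25419}$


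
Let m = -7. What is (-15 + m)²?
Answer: 484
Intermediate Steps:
(-15 + m)² = (-15 - 7)² = (-22)² = 484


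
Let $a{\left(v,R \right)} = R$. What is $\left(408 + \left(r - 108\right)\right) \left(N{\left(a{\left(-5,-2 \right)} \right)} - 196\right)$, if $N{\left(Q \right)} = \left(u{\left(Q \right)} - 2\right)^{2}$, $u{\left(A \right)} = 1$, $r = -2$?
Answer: $-58110$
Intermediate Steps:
$N{\left(Q \right)} = 1$ ($N{\left(Q \right)} = \left(1 - 2\right)^{2} = \left(-1\right)^{2} = 1$)
$\left(408 + \left(r - 108\right)\right) \left(N{\left(a{\left(-5,-2 \right)} \right)} - 196\right) = \left(408 - 110\right) \left(1 - 196\right) = \left(408 - 110\right) \left(-195\right) = 298 \left(-195\right) = -58110$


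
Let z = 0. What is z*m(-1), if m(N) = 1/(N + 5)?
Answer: 0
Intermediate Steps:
m(N) = 1/(5 + N)
z*m(-1) = 0/(5 - 1) = 0/4 = 0*(1/4) = 0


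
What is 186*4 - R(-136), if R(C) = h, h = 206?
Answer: 538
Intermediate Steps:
R(C) = 206
186*4 - R(-136) = 186*4 - 1*206 = 744 - 206 = 538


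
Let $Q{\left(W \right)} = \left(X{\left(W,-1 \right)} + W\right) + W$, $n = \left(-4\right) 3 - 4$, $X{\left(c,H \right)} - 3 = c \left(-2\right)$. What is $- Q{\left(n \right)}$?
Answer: $-3$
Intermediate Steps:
$X{\left(c,H \right)} = 3 - 2 c$ ($X{\left(c,H \right)} = 3 + c \left(-2\right) = 3 - 2 c$)
$n = -16$ ($n = -12 - 4 = -16$)
$Q{\left(W \right)} = 3$ ($Q{\left(W \right)} = \left(\left(3 - 2 W\right) + W\right) + W = \left(3 - W\right) + W = 3$)
$- Q{\left(n \right)} = \left(-1\right) 3 = -3$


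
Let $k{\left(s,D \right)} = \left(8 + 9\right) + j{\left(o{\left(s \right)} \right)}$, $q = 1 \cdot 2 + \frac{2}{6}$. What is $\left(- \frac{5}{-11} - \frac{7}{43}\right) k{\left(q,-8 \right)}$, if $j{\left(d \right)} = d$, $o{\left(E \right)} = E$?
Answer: $\frac{2668}{473} \approx 5.6406$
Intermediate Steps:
$q = \frac{7}{3}$ ($q = 2 + 2 \cdot \frac{1}{6} = 2 + \frac{1}{3} = \frac{7}{3} \approx 2.3333$)
$k{\left(s,D \right)} = 17 + s$ ($k{\left(s,D \right)} = \left(8 + 9\right) + s = 17 + s$)
$\left(- \frac{5}{-11} - \frac{7}{43}\right) k{\left(q,-8 \right)} = \left(- \frac{5}{-11} - \frac{7}{43}\right) \left(17 + \frac{7}{3}\right) = \left(\left(-5\right) \left(- \frac{1}{11}\right) - \frac{7}{43}\right) \frac{58}{3} = \left(\frac{5}{11} - \frac{7}{43}\right) \frac{58}{3} = \frac{138}{473} \cdot \frac{58}{3} = \frac{2668}{473}$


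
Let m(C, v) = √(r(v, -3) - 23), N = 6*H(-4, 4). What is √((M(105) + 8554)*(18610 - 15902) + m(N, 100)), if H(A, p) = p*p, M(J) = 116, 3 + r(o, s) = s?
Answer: √(23478360 + I*√29) ≈ 4845.4 + 0.e-4*I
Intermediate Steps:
r(o, s) = -3 + s
H(A, p) = p²
N = 96 (N = 6*4² = 6*16 = 96)
m(C, v) = I*√29 (m(C, v) = √((-3 - 3) - 23) = √(-6 - 23) = √(-29) = I*√29)
√((M(105) + 8554)*(18610 - 15902) + m(N, 100)) = √((116 + 8554)*(18610 - 15902) + I*√29) = √(8670*2708 + I*√29) = √(23478360 + I*√29)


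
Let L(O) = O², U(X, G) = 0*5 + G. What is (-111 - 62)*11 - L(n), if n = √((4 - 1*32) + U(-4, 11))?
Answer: -1886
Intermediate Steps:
U(X, G) = G (U(X, G) = 0 + G = G)
n = I*√17 (n = √((4 - 1*32) + 11) = √((4 - 32) + 11) = √(-28 + 11) = √(-17) = I*√17 ≈ 4.1231*I)
(-111 - 62)*11 - L(n) = (-111 - 62)*11 - (I*√17)² = -173*11 - 1*(-17) = -1903 + 17 = -1886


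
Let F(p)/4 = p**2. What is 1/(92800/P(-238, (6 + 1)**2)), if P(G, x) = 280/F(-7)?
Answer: 1/64960 ≈ 1.5394e-5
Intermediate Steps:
F(p) = 4*p**2
P(G, x) = 10/7 (P(G, x) = 280/((4*(-7)**2)) = 280/((4*49)) = 280/196 = 280*(1/196) = 10/7)
1/(92800/P(-238, (6 + 1)**2)) = 1/(92800/(10/7)) = 1/(92800*(7/10)) = 1/64960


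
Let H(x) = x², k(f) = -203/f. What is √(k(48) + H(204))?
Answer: √5992095/12 ≈ 203.99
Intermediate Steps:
√(k(48) + H(204)) = √(-203/48 + 204²) = √(-203*1/48 + 41616) = √(-203/48 + 41616) = √(1997365/48) = √5992095/12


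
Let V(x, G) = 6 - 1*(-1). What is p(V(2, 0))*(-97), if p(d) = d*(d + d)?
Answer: -9506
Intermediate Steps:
V(x, G) = 7 (V(x, G) = 6 + 1 = 7)
p(d) = 2*d² (p(d) = d*(2*d) = 2*d²)
p(V(2, 0))*(-97) = (2*7²)*(-97) = (2*49)*(-97) = 98*(-97) = -9506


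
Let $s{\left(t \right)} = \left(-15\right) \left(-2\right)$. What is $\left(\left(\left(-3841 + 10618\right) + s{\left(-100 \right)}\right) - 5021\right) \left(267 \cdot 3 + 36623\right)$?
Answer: $66839264$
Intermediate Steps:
$s{\left(t \right)} = 30$
$\left(\left(\left(-3841 + 10618\right) + s{\left(-100 \right)}\right) - 5021\right) \left(267 \cdot 3 + 36623\right) = \left(\left(\left(-3841 + 10618\right) + 30\right) - 5021\right) \left(267 \cdot 3 + 36623\right) = \left(\left(6777 + 30\right) - 5021\right) \left(801 + 36623\right) = \left(6807 - 5021\right) 37424 = 1786 \cdot 37424 = 66839264$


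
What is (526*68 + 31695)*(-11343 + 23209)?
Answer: 800515958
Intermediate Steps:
(526*68 + 31695)*(-11343 + 23209) = (35768 + 31695)*11866 = 67463*11866 = 800515958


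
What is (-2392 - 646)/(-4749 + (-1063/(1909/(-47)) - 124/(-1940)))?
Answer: 2812777870/4372642621 ≈ 0.64327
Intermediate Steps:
(-2392 - 646)/(-4749 + (-1063/(1909/(-47)) - 124/(-1940))) = -3038/(-4749 + (-1063/(1909*(-1/47)) - 124*(-1/1940))) = -3038/(-4749 + (-1063/(-1909/47) + 31/485)) = -3038/(-4749 + (-1063*(-47/1909) + 31/485)) = -3038/(-4749 + (49961/1909 + 31/485)) = -3038/(-4749 + 24290264/925865) = -3038/(-4372642621/925865) = -3038*(-925865/4372642621) = 2812777870/4372642621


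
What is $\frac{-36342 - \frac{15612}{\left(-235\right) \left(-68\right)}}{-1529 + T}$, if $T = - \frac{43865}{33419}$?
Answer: $\frac{1617370353289}{68103452140} \approx 23.749$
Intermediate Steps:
$T = - \frac{43865}{33419}$ ($T = \left(-43865\right) \frac{1}{33419} = - \frac{43865}{33419} \approx -1.3126$)
$\frac{-36342 - \frac{15612}{\left(-235\right) \left(-68\right)}}{-1529 + T} = \frac{-36342 - \frac{15612}{\left(-235\right) \left(-68\right)}}{-1529 - \frac{43865}{33419}} = \frac{-36342 - \frac{15612}{15980}}{- \frac{51141516}{33419}} = \left(-36342 - \frac{3903}{3995}\right) \left(- \frac{33419}{51141516}\right) = \left(- \frac{145190193}{3995}\right) \left(- \frac{33419}{51141516}\right) = \frac{1617370353289}{68103452140}$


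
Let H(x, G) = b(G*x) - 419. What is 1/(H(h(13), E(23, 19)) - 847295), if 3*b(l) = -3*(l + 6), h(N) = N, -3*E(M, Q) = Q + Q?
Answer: -3/2542666 ≈ -1.1799e-6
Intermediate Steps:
E(M, Q) = -2*Q/3 (E(M, Q) = -(Q + Q)/3 = -2*Q/3)
b(l) = -6 - l (b(l) = (-3*(l + 6))/3 = (-3*(6 + l))/3 = (-18 - 3*l)/3 = -6 - l)
H(x, G) = -425 - G*x (H(x, G) = (-6 - G*x) - 419 = -425 - G*x)
1/(H(h(13), E(23, 19)) - 847295) = 1/((-425 - 1*(-2/3*19)*13) - 847295) = 1/((-425 - 1*(-38/3)*13) - 847295) = 1/((-425 + 494/3) - 847295) = 1/(-781/3 - 847295) = 1/(-2542666/3) = -3/2542666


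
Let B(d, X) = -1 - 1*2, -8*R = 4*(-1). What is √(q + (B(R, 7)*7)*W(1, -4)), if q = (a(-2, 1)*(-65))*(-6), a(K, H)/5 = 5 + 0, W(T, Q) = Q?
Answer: √9834 ≈ 99.167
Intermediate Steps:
a(K, H) = 25 (a(K, H) = 5*(5 + 0) = 5*5 = 25)
R = ½ (R = -(-1)/2 = -⅛*(-4) = ½ ≈ 0.50000)
B(d, X) = -3 (B(d, X) = -1 - 2 = -3)
q = 9750 (q = (25*(-65))*(-6) = -1625*(-6) = 9750)
√(q + (B(R, 7)*7)*W(1, -4)) = √(9750 - 3*7*(-4)) = √(9750 - 21*(-4)) = √(9750 + 84) = √9834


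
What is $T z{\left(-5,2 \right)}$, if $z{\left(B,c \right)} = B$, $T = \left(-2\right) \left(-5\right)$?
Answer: $-50$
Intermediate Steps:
$T = 10$
$T z{\left(-5,2 \right)} = 10 \left(-5\right) = -50$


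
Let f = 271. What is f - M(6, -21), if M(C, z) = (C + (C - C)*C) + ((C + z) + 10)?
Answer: 270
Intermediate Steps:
M(C, z) = 10 + z + 2*C (M(C, z) = (C + 0*C) + (10 + C + z) = (C + 0) + (10 + C + z) = C + (10 + C + z) = 10 + z + 2*C)
f - M(6, -21) = 271 - (10 - 21 + 2*6) = 271 - (10 - 21 + 12) = 271 - 1*1 = 271 - 1 = 270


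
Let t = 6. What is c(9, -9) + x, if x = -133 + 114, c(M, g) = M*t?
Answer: 35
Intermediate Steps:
c(M, g) = 6*M (c(M, g) = M*6 = 6*M)
x = -19
c(9, -9) + x = 6*9 - 19 = 54 - 19 = 35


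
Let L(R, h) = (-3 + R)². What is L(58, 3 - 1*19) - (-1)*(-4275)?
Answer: -1250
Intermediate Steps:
L(58, 3 - 1*19) - (-1)*(-4275) = (-3 + 58)² - (-1)*(-4275) = 55² - 1*4275 = 3025 - 4275 = -1250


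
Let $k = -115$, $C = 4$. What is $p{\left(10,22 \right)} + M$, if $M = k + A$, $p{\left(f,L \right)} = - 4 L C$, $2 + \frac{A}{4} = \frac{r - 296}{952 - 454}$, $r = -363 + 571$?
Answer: $- \frac{118451}{249} \approx -475.71$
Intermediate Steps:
$r = 208$
$A = - \frac{2168}{249}$ ($A = -8 + 4 \frac{208 - 296}{952 - 454} = -8 + 4 \left(- \frac{88}{498}\right) = -8 + 4 \left(\left(-88\right) \frac{1}{498}\right) = -8 + 4 \left(- \frac{44}{249}\right) = -8 - \frac{176}{249} = - \frac{2168}{249} \approx -8.7068$)
$p{\left(f,L \right)} = - 16 L$ ($p{\left(f,L \right)} = - 4 L 4 = - 16 L$)
$M = - \frac{30803}{249}$ ($M = -115 - \frac{2168}{249} = - \frac{30803}{249} \approx -123.71$)
$p{\left(10,22 \right)} + M = \left(-16\right) 22 - \frac{30803}{249} = -352 - \frac{30803}{249} = - \frac{118451}{249}$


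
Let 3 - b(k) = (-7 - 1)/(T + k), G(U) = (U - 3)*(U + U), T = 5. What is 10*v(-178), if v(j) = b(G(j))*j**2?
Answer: 61254994040/64441 ≈ 9.5056e+5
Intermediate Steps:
G(U) = 2*U*(-3 + U) (G(U) = (-3 + U)*(2*U) = 2*U*(-3 + U))
b(k) = 3 + 8/(5 + k) (b(k) = 3 - (-7 - 1)/(5 + k) = 3 - (-8)/(5 + k) = 3 + 8/(5 + k))
v(j) = j**2*(23 + 6*j*(-3 + j))/(5 + 2*j*(-3 + j)) (v(j) = ((23 + 3*(2*j*(-3 + j)))/(5 + 2*j*(-3 + j)))*j**2 = ((23 + 6*j*(-3 + j))/(5 + 2*j*(-3 + j)))*j**2 = j**2*(23 + 6*j*(-3 + j))/(5 + 2*j*(-3 + j)))
10*v(-178) = 10*((-178)**2*(23 + 6*(-178)*(-3 - 178))/(5 + 2*(-178)*(-3 - 178))) = 10*(31684*(23 + 6*(-178)*(-181))/(5 + 2*(-178)*(-181))) = 10*(31684*(23 + 193308)/(5 + 64436)) = 10*(31684*193331/64441) = 10*(31684*(1/64441)*193331) = 10*(6125499404/64441) = 61254994040/64441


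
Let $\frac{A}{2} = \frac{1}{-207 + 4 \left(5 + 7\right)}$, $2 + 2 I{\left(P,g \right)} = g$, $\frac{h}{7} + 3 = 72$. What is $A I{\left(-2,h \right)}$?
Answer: $- \frac{481}{159} \approx -3.0252$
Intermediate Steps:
$h = 483$ ($h = -21 + 7 \cdot 72 = -21 + 504 = 483$)
$I{\left(P,g \right)} = -1 + \frac{g}{2}$
$A = - \frac{2}{159}$ ($A = \frac{2}{-207 + 4 \left(5 + 7\right)} = \frac{2}{-207 + 4 \cdot 12} = \frac{2}{-207 + 48} = \frac{2}{-159} = 2 \left(- \frac{1}{159}\right) = - \frac{2}{159} \approx -0.012579$)
$A I{\left(-2,h \right)} = - \frac{2 \left(-1 + \frac{1}{2} \cdot 483\right)}{159} = - \frac{2 \left(-1 + \frac{483}{2}\right)}{159} = \left(- \frac{2}{159}\right) \frac{481}{2} = - \frac{481}{159}$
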